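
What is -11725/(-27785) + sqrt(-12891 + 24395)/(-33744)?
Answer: 2345/5557 - sqrt(719)/8436 ≈ 0.41881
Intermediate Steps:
-11725/(-27785) + sqrt(-12891 + 24395)/(-33744) = -11725*(-1/27785) + sqrt(11504)*(-1/33744) = 2345/5557 + (4*sqrt(719))*(-1/33744) = 2345/5557 - sqrt(719)/8436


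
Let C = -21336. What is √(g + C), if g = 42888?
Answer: 4*√1347 ≈ 146.81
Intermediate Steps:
√(g + C) = √(42888 - 21336) = √21552 = 4*√1347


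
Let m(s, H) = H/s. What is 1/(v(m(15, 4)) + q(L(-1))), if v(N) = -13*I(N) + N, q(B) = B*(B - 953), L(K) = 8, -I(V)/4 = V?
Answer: -15/113188 ≈ -0.00013252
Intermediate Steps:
I(V) = -4*V
q(B) = B*(-953 + B)
v(N) = 53*N (v(N) = -(-52)*N + N = 52*N + N = 53*N)
1/(v(m(15, 4)) + q(L(-1))) = 1/(53*(4/15) + 8*(-953 + 8)) = 1/(53*(4*(1/15)) + 8*(-945)) = 1/(53*(4/15) - 7560) = 1/(212/15 - 7560) = 1/(-113188/15) = -15/113188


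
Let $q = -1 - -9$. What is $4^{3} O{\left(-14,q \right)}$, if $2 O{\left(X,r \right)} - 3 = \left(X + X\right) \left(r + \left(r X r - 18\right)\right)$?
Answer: $811872$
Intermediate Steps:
$q = 8$ ($q = -1 + 9 = 8$)
$O{\left(X,r \right)} = \frac{3}{2} + X \left(-18 + r + X r^{2}\right)$ ($O{\left(X,r \right)} = \frac{3}{2} + \frac{\left(X + X\right) \left(r + \left(r X r - 18\right)\right)}{2} = \frac{3}{2} + \frac{2 X \left(r + \left(X r r - 18\right)\right)}{2} = \frac{3}{2} + \frac{2 X \left(r + \left(X r^{2} - 18\right)\right)}{2} = \frac{3}{2} + \frac{2 X \left(r + \left(-18 + X r^{2}\right)\right)}{2} = \frac{3}{2} + \frac{2 X \left(-18 + r + X r^{2}\right)}{2} = \frac{3}{2} + X \left(-18 + r + X r^{2}\right)$)
$4^{3} O{\left(-14,q \right)} = 4^{3} \left(\frac{3}{2} - -252 - 112 + \left(-14\right)^{2} \cdot 8^{2}\right) = 64 \left(\frac{3}{2} + 252 - 112 + 196 \cdot 64\right) = 64 \left(\frac{3}{2} + 252 - 112 + 12544\right) = 64 \cdot \frac{25371}{2} = 811872$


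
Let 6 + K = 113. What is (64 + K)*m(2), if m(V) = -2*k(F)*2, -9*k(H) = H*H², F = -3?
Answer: -2052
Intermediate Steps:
K = 107 (K = -6 + 113 = 107)
k(H) = -H³/9 (k(H) = -H*H²/9 = -H³/9)
m(V) = -12 (m(V) = -(-2)*(-3)³/9*2 = -(-2)*(-27)/9*2 = -2*3*2 = -6*2 = -12)
(64 + K)*m(2) = (64 + 107)*(-12) = 171*(-12) = -2052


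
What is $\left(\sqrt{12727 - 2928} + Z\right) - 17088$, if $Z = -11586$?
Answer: $-28674 + \sqrt{9799} \approx -28575.0$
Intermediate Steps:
$\left(\sqrt{12727 - 2928} + Z\right) - 17088 = \left(\sqrt{12727 - 2928} - 11586\right) - 17088 = \left(\sqrt{9799} - 11586\right) - 17088 = \left(-11586 + \sqrt{9799}\right) - 17088 = -28674 + \sqrt{9799}$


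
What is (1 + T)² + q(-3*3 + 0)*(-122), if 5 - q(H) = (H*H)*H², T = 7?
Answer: 799896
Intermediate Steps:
q(H) = 5 - H⁴ (q(H) = 5 - H*H*H² = 5 - H²*H² = 5 - H⁴)
(1 + T)² + q(-3*3 + 0)*(-122) = (1 + 7)² + (5 - (-3*3 + 0)⁴)*(-122) = 8² + (5 - (-9 + 0)⁴)*(-122) = 64 + (5 - 1*(-9)⁴)*(-122) = 64 + (5 - 1*6561)*(-122) = 64 + (5 - 6561)*(-122) = 64 - 6556*(-122) = 64 + 799832 = 799896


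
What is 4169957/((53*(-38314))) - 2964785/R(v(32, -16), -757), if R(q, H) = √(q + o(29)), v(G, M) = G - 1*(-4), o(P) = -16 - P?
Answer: -4169957/2030642 + 2964785*I/3 ≈ -2.0535 + 9.8826e+5*I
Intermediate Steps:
v(G, M) = 4 + G (v(G, M) = G + 4 = 4 + G)
R(q, H) = √(-45 + q) (R(q, H) = √(q + (-16 - 1*29)) = √(q + (-16 - 29)) = √(q - 45) = √(-45 + q))
4169957/((53*(-38314))) - 2964785/R(v(32, -16), -757) = 4169957/((53*(-38314))) - 2964785/√(-45 + (4 + 32)) = 4169957/(-2030642) - 2964785/√(-45 + 36) = 4169957*(-1/2030642) - 2964785*(-I/3) = -4169957/2030642 - 2964785*(-I/3) = -4169957/2030642 - (-2964785)*I/3 = -4169957/2030642 + 2964785*I/3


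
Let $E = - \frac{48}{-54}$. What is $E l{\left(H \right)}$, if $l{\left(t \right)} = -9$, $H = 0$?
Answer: $-8$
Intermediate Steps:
$E = \frac{8}{9}$ ($E = \left(-48\right) \left(- \frac{1}{54}\right) = \frac{8}{9} \approx 0.88889$)
$E l{\left(H \right)} = \frac{8}{9} \left(-9\right) = -8$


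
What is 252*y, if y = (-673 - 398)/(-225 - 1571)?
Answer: 67473/449 ≈ 150.27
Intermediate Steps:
y = 1071/1796 (y = -1071/(-1796) = -1071*(-1/1796) = 1071/1796 ≈ 0.59632)
252*y = 252*(1071/1796) = 67473/449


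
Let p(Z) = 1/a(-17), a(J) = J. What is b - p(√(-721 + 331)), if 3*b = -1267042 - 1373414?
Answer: -14962583/17 ≈ -8.8015e+5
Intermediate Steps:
b = -880152 (b = (-1267042 - 1373414)/3 = (⅓)*(-2640456) = -880152)
p(Z) = -1/17 (p(Z) = 1/(-17) = -1/17)
b - p(√(-721 + 331)) = -880152 - 1*(-1/17) = -880152 + 1/17 = -14962583/17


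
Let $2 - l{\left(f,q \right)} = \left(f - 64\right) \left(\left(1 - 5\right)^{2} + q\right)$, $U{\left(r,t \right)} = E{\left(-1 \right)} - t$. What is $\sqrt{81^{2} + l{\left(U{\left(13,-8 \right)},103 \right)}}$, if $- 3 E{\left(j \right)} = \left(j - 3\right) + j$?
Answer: $\frac{\sqrt{117258}}{3} \approx 114.14$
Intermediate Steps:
$E{\left(j \right)} = 1 - \frac{2 j}{3}$ ($E{\left(j \right)} = - \frac{\left(j - 3\right) + j}{3} = - \frac{\left(-3 + j\right) + j}{3} = - \frac{-3 + 2 j}{3} = 1 - \frac{2 j}{3}$)
$U{\left(r,t \right)} = \frac{5}{3} - t$ ($U{\left(r,t \right)} = \left(1 - - \frac{2}{3}\right) - t = \left(1 + \frac{2}{3}\right) - t = \frac{5}{3} - t$)
$l{\left(f,q \right)} = 2 - \left(-64 + f\right) \left(16 + q\right)$ ($l{\left(f,q \right)} = 2 - \left(f - 64\right) \left(\left(1 - 5\right)^{2} + q\right) = 2 - \left(-64 + f\right) \left(\left(-4\right)^{2} + q\right) = 2 - \left(-64 + f\right) \left(16 + q\right)$)
$\sqrt{81^{2} + l{\left(U{\left(13,-8 \right)},103 \right)}} = \sqrt{81^{2} + \left(1026 - 16 \left(\frac{5}{3} - -8\right) + 64 \cdot 103 - \left(\frac{5}{3} - -8\right) 103\right)} = \sqrt{6561 + \left(1026 - 16 \left(\frac{5}{3} + 8\right) + 6592 - \left(\frac{5}{3} + 8\right) 103\right)} = \sqrt{6561 + \left(1026 - \frac{464}{3} + 6592 - \frac{29}{3} \cdot 103\right)} = \sqrt{6561 + \left(1026 - \frac{464}{3} + 6592 - \frac{2987}{3}\right)} = \sqrt{6561 + \frac{19403}{3}} = \sqrt{\frac{39086}{3}} = \frac{\sqrt{117258}}{3}$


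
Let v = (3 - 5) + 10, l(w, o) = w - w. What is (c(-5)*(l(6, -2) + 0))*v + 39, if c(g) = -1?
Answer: 39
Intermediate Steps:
l(w, o) = 0
v = 8 (v = -2 + 10 = 8)
(c(-5)*(l(6, -2) + 0))*v + 39 = -(0 + 0)*8 + 39 = -1*0*8 + 39 = 0*8 + 39 = 0 + 39 = 39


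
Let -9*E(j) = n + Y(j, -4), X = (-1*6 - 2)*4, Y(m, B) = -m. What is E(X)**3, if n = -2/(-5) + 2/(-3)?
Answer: -107850176/2460375 ≈ -43.835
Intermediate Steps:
n = -4/15 (n = -2*(-1/5) + 2*(-1/3) = 2/5 - 2/3 = -4/15 ≈ -0.26667)
X = -32 (X = (-6 - 2)*4 = -8*4 = -32)
E(j) = 4/135 + j/9 (E(j) = -(-4/15 - j)/9 = 4/135 + j/9)
E(X)**3 = (4/135 + (1/9)*(-32))**3 = (4/135 - 32/9)**3 = (-476/135)**3 = -107850176/2460375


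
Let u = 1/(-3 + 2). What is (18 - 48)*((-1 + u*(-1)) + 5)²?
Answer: -750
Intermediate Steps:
u = -1 (u = 1/(-1) = -1)
(18 - 48)*((-1 + u*(-1)) + 5)² = (18 - 48)*((-1 - 1*(-1)) + 5)² = -30*((-1 + 1) + 5)² = -30*(0 + 5)² = -30*5² = -30*25 = -750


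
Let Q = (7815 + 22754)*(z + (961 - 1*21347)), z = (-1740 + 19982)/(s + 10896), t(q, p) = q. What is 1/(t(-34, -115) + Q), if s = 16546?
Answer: -13721/8550369404779 ≈ -1.6047e-9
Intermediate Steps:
z = 9121/13721 (z = (-1740 + 19982)/(16546 + 10896) = 18242/27442 = 18242*(1/27442) = 9121/13721 ≈ 0.66475)
Q = -8550368938265/13721 (Q = (7815 + 22754)*(9121/13721 + (961 - 1*21347)) = 30569*(9121/13721 + (961 - 21347)) = 30569*(9121/13721 - 20386) = 30569*(-279707185/13721) = -8550368938265/13721 ≈ -6.2316e+8)
1/(t(-34, -115) + Q) = 1/(-34 - 8550368938265/13721) = 1/(-8550369404779/13721) = -13721/8550369404779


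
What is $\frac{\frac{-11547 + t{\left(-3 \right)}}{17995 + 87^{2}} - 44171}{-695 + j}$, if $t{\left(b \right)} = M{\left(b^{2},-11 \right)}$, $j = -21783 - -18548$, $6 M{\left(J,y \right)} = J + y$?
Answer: $\frac{1693798487}{150699780} \approx 11.24$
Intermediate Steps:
$M{\left(J,y \right)} = \frac{J}{6} + \frac{y}{6}$ ($M{\left(J,y \right)} = \frac{J + y}{6} = \frac{J}{6} + \frac{y}{6}$)
$j = -3235$ ($j = -21783 + 18548 = -3235$)
$t{\left(b \right)} = - \frac{11}{6} + \frac{b^{2}}{6}$ ($t{\left(b \right)} = \frac{b^{2}}{6} + \frac{1}{6} \left(-11\right) = \frac{b^{2}}{6} - \frac{11}{6} = - \frac{11}{6} + \frac{b^{2}}{6}$)
$\frac{\frac{-11547 + t{\left(-3 \right)}}{17995 + 87^{2}} - 44171}{-695 + j} = \frac{\frac{-11547 - \left(\frac{11}{6} - \frac{\left(-3\right)^{2}}{6}\right)}{17995 + 87^{2}} - 44171}{-695 - 3235} = \frac{\frac{-11547 + \left(- \frac{11}{6} + \frac{1}{6} \cdot 9\right)}{17995 + 7569} - 44171}{-3930} = \left(\frac{-11547 + \left(- \frac{11}{6} + \frac{3}{2}\right)}{25564} - 44171\right) \left(- \frac{1}{3930}\right) = \left(\left(-11547 - \frac{1}{3}\right) \frac{1}{25564} - 44171\right) \left(- \frac{1}{3930}\right) = \left(\left(- \frac{34642}{3}\right) \frac{1}{25564} - 44171\right) \left(- \frac{1}{3930}\right) = \left(- \frac{17321}{38346} - 44171\right) \left(- \frac{1}{3930}\right) = \left(- \frac{1693798487}{38346}\right) \left(- \frac{1}{3930}\right) = \frac{1693798487}{150699780}$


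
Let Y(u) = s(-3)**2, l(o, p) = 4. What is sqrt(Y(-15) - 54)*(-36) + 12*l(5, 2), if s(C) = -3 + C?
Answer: 48 - 108*I*sqrt(2) ≈ 48.0 - 152.74*I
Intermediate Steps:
Y(u) = 36 (Y(u) = (-3 - 3)**2 = (-6)**2 = 36)
sqrt(Y(-15) - 54)*(-36) + 12*l(5, 2) = sqrt(36 - 54)*(-36) + 12*4 = sqrt(-18)*(-36) + 48 = (3*I*sqrt(2))*(-36) + 48 = -108*I*sqrt(2) + 48 = 48 - 108*I*sqrt(2)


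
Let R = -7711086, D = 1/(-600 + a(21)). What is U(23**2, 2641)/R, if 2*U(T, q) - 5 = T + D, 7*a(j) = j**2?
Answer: -286757/8281706364 ≈ -3.4625e-5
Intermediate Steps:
a(j) = j**2/7
D = -1/537 (D = 1/(-600 + (1/7)*21**2) = 1/(-600 + (1/7)*441) = 1/(-600 + 63) = 1/(-537) = -1/537 ≈ -0.0018622)
U(T, q) = 1342/537 + T/2 (U(T, q) = 5/2 + (T - 1/537)/2 = 5/2 + (-1/537 + T)/2 = 5/2 + (-1/1074 + T/2) = 1342/537 + T/2)
U(23**2, 2641)/R = (1342/537 + (1/2)*23**2)/(-7711086) = (1342/537 + (1/2)*529)*(-1/7711086) = (1342/537 + 529/2)*(-1/7711086) = (286757/1074)*(-1/7711086) = -286757/8281706364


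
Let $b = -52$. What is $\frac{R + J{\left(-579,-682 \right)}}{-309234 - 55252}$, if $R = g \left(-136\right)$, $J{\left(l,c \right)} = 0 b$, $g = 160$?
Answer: $\frac{10880}{182243} \approx 0.0597$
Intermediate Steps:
$J{\left(l,c \right)} = 0$ ($J{\left(l,c \right)} = 0 \left(-52\right) = 0$)
$R = -21760$ ($R = 160 \left(-136\right) = -21760$)
$\frac{R + J{\left(-579,-682 \right)}}{-309234 - 55252} = \frac{-21760 + 0}{-309234 - 55252} = - \frac{21760}{-364486} = \left(-21760\right) \left(- \frac{1}{364486}\right) = \frac{10880}{182243}$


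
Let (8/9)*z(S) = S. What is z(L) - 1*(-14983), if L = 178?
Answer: 60733/4 ≈ 15183.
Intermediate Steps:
z(S) = 9*S/8
z(L) - 1*(-14983) = (9/8)*178 - 1*(-14983) = 801/4 + 14983 = 60733/4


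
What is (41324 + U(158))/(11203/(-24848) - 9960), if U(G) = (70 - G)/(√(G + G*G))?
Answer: -1026818752/247497283 + 99392*√25122/282619397433 ≈ -4.1488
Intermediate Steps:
U(G) = (70 - G)/√(G + G²) (U(G) = (70 - G)/(√(G + G²)) = (70 - G)/√(G + G²))
(41324 + U(158))/(11203/(-24848) - 9960) = (41324 + (70 - 1*158)/√(158*(1 + 158)))/(11203/(-24848) - 9960) = (41324 + (70 - 158)/√(158*159))/(11203*(-1/24848) - 9960) = (41324 - 88/√25122)/(-11203/24848 - 9960) = (41324 + (√25122/25122)*(-88))/(-247497283/24848) = (41324 - 44*√25122/12561)*(-24848/247497283) = -1026818752/247497283 + 99392*√25122/282619397433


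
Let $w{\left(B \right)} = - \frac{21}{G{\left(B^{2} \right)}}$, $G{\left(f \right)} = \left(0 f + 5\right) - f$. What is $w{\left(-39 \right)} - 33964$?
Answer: $- \frac{51489403}{1516} \approx -33964.0$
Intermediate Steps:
$G{\left(f \right)} = 5 - f$ ($G{\left(f \right)} = \left(0 + 5\right) - f = 5 - f$)
$w{\left(B \right)} = - \frac{21}{5 - B^{2}}$
$w{\left(-39 \right)} - 33964 = \frac{21}{-5 + \left(-39\right)^{2}} - 33964 = \frac{21}{-5 + 1521} - 33964 = \frac{21}{1516} - 33964 = - \frac{51489403}{1516}$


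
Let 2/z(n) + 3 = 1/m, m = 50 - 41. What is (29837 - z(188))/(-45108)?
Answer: -193945/293202 ≈ -0.66147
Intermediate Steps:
m = 9
z(n) = -9/13 (z(n) = 2/(-3 + 1/9) = 2/(-3 + ⅑) = 2/(-26/9) = 2*(-9/26) = -9/13)
(29837 - z(188))/(-45108) = (29837 - 1*(-9/13))/(-45108) = (29837 + 9/13)*(-1/45108) = (387890/13)*(-1/45108) = -193945/293202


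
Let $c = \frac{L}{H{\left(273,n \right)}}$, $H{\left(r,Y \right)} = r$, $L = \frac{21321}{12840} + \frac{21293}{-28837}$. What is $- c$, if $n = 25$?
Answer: $- \frac{113810519}{33694304280} \approx -0.0033777$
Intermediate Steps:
$L = \frac{113810519}{123422360}$ ($L = 21321 \cdot \frac{1}{12840} + 21293 \left(- \frac{1}{28837}\right) = \frac{7107}{4280} - \frac{21293}{28837} = \frac{113810519}{123422360} \approx 0.92212$)
$c = \frac{113810519}{33694304280}$ ($c = \frac{113810519}{123422360 \cdot 273} = \frac{113810519}{123422360} \cdot \frac{1}{273} = \frac{113810519}{33694304280} \approx 0.0033777$)
$- c = \left(-1\right) \frac{113810519}{33694304280} = - \frac{113810519}{33694304280}$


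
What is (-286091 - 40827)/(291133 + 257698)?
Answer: -326918/548831 ≈ -0.59566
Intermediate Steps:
(-286091 - 40827)/(291133 + 257698) = -326918/548831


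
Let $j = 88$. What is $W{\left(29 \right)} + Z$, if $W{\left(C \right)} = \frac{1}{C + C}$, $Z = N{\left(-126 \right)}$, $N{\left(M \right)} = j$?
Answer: $\frac{5105}{58} \approx 88.017$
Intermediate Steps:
$N{\left(M \right)} = 88$
$Z = 88$
$W{\left(C \right)} = \frac{1}{2 C}$
$W{\left(29 \right)} + Z = \frac{1}{2 \cdot 29} + 88 = \frac{1}{2} \cdot \frac{1}{29} + 88 = \frac{1}{58} + 88 = \frac{5105}{58}$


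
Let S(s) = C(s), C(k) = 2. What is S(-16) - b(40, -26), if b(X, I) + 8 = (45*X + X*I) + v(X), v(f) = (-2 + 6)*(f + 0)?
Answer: -910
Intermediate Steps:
v(f) = 4*f
S(s) = 2
b(X, I) = -8 + 49*X + I*X (b(X, I) = -8 + ((45*X + X*I) + 4*X) = -8 + ((45*X + I*X) + 4*X) = -8 + (49*X + I*X) = -8 + 49*X + I*X)
S(-16) - b(40, -26) = 2 - (-8 + 49*40 - 26*40) = 2 - (-8 + 1960 - 1040) = 2 - 1*912 = 2 - 912 = -910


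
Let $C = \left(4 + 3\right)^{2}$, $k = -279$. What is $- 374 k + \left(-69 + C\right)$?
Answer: $104326$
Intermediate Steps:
$C = 49$ ($C = 7^{2} = 49$)
$- 374 k + \left(-69 + C\right) = \left(-374\right) \left(-279\right) + \left(-69 + 49\right) = 104346 - 20 = 104326$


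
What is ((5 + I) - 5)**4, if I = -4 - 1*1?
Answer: 625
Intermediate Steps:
I = -5 (I = -4 - 1 = -5)
((5 + I) - 5)**4 = ((5 - 5) - 5)**4 = (0 - 5)**4 = (-5)**4 = 625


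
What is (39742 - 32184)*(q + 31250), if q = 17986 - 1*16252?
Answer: 249293072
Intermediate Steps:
q = 1734 (q = 17986 - 16252 = 1734)
(39742 - 32184)*(q + 31250) = (39742 - 32184)*(1734 + 31250) = 7558*32984 = 249293072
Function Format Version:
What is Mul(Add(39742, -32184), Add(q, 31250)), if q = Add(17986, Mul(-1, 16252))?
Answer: 249293072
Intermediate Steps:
q = 1734 (q = Add(17986, -16252) = 1734)
Mul(Add(39742, -32184), Add(q, 31250)) = Mul(Add(39742, -32184), Add(1734, 31250)) = Mul(7558, 32984) = 249293072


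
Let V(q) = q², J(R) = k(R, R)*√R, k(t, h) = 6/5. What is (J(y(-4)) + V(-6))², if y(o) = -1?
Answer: 32364/25 + 432*I/5 ≈ 1294.6 + 86.4*I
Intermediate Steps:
k(t, h) = 6/5 (k(t, h) = 6*(⅕) = 6/5)
J(R) = 6*√R/5
(J(y(-4)) + V(-6))² = (6*√(-1)/5 + (-6)²)² = (6*I/5 + 36)² = (36 + 6*I/5)²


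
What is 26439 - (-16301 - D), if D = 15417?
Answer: 58157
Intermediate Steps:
26439 - (-16301 - D) = 26439 - (-16301 - 1*15417) = 26439 - (-16301 - 15417) = 26439 - 1*(-31718) = 26439 + 31718 = 58157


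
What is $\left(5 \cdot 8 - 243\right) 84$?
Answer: $-17052$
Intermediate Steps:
$\left(5 \cdot 8 - 243\right) 84 = \left(40 - 243\right) 84 = \left(-203\right) 84 = -17052$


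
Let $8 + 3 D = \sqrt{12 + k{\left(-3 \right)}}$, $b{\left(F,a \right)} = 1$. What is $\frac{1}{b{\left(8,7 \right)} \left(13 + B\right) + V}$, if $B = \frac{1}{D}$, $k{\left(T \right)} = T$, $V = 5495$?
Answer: $\frac{5}{27537} \approx 0.00018157$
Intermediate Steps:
$D = - \frac{5}{3}$ ($D = - \frac{8}{3} + \frac{\sqrt{12 - 3}}{3} = - \frac{8}{3} + \frac{\sqrt{9}}{3} = - \frac{8}{3} + \frac{1}{3} \cdot 3 = - \frac{8}{3} + 1 = - \frac{5}{3} \approx -1.6667$)
$B = - \frac{3}{5}$ ($B = \frac{1}{- \frac{5}{3}} = - \frac{3}{5} \approx -0.6$)
$\frac{1}{b{\left(8,7 \right)} \left(13 + B\right) + V} = \frac{1}{1 \left(13 - \frac{3}{5}\right) + 5495} = \frac{1}{1 \cdot \frac{62}{5} + 5495} = \frac{1}{\frac{62}{5} + 5495} = \frac{1}{\frac{27537}{5}} = \frac{5}{27537}$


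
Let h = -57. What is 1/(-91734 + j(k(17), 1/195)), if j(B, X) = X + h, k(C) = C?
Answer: -195/17899244 ≈ -1.0894e-5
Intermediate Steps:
j(B, X) = -57 + X (j(B, X) = X - 57 = -57 + X)
1/(-91734 + j(k(17), 1/195)) = 1/(-91734 + (-57 + 1/195)) = 1/(-91734 - 11114/195) = 1/(-17899244/195) = -195/17899244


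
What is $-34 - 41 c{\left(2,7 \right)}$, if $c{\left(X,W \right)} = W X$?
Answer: $-608$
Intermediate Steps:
$-34 - 41 c{\left(2,7 \right)} = -34 - 41 \cdot 7 \cdot 2 = -34 - 574 = -608$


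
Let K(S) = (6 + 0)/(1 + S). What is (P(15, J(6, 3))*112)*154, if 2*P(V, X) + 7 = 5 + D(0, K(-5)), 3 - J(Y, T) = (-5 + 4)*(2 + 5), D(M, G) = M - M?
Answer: -17248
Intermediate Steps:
K(S) = 6/(1 + S)
D(M, G) = 0
J(Y, T) = 10 (J(Y, T) = 3 - (-5 + 4)*(2 + 5) = 3 - (-1)*7 = 3 - 1*(-7) = 3 + 7 = 10)
P(V, X) = -1 (P(V, X) = -7/2 + (5 + 0)/2 = -7/2 + (½)*5 = -7/2 + 5/2 = -1)
(P(15, J(6, 3))*112)*154 = -1*112*154 = -112*154 = -17248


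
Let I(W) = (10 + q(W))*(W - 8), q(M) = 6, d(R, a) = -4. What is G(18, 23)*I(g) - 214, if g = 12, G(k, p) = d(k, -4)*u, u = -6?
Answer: 1322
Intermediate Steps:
G(k, p) = 24 (G(k, p) = -4*(-6) = 24)
I(W) = -128 + 16*W (I(W) = (10 + 6)*(W - 8) = 16*(-8 + W) = -128 + 16*W)
G(18, 23)*I(g) - 214 = 24*(-128 + 16*12) - 214 = 24*(-128 + 192) - 214 = 24*64 - 214 = 1536 - 214 = 1322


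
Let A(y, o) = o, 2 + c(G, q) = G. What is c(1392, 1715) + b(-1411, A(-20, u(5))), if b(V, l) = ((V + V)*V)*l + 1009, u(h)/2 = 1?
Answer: 7966083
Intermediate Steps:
u(h) = 2 (u(h) = 2*1 = 2)
c(G, q) = -2 + G
b(V, l) = 1009 + 2*l*V**2 (b(V, l) = ((2*V)*V)*l + 1009 = (2*V**2)*l + 1009 = 2*l*V**2 + 1009 = 1009 + 2*l*V**2)
c(1392, 1715) + b(-1411, A(-20, u(5))) = (-2 + 1392) + (1009 + 2*2*(-1411)**2) = 1390 + (1009 + 2*2*1990921) = 1390 + (1009 + 7963684) = 1390 + 7964693 = 7966083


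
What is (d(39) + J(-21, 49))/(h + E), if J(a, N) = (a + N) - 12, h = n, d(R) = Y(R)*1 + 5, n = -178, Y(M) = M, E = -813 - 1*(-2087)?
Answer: 15/274 ≈ 0.054745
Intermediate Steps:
E = 1274 (E = -813 + 2087 = 1274)
d(R) = 5 + R (d(R) = R*1 + 5 = R + 5 = 5 + R)
h = -178
J(a, N) = -12 + N + a (J(a, N) = (N + a) - 12 = -12 + N + a)
(d(39) + J(-21, 49))/(h + E) = ((5 + 39) + (-12 + 49 - 21))/(-178 + 1274) = (44 + 16)/1096 = 60*(1/1096) = 15/274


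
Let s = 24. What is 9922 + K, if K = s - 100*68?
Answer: 3146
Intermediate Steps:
K = -6776 (K = 24 - 100*68 = 24 - 6800 = -6776)
9922 + K = 9922 - 6776 = 3146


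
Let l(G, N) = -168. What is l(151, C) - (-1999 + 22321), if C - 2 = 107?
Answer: -20490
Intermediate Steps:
C = 109 (C = 2 + 107 = 109)
l(151, C) - (-1999 + 22321) = -168 - (-1999 + 22321) = -168 - 1*20322 = -168 - 20322 = -20490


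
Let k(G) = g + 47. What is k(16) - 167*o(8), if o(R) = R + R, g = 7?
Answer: -2618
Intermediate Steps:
o(R) = 2*R
k(G) = 54 (k(G) = 7 + 47 = 54)
k(16) - 167*o(8) = 54 - 334*8 = 54 - 167*16 = 54 - 2672 = -2618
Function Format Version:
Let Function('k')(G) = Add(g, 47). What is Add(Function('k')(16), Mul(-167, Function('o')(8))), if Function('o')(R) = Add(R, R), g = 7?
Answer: -2618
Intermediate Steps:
Function('o')(R) = Mul(2, R)
Function('k')(G) = 54 (Function('k')(G) = Add(7, 47) = 54)
Add(Function('k')(16), Mul(-167, Function('o')(8))) = Add(54, Mul(-167, Mul(2, 8))) = Add(54, Mul(-167, 16)) = Add(54, -2672) = -2618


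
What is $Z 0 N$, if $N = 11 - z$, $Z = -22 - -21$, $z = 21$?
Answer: $0$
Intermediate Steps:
$Z = -1$ ($Z = -22 + 21 = -1$)
$N = -10$ ($N = 11 - 21 = -10$)
$Z 0 N = \left(-1\right) 0 \left(-10\right) = 0 \left(-10\right) = 0$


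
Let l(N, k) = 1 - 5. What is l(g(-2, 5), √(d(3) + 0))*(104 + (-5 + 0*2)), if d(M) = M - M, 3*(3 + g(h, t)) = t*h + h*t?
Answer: -396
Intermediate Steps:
g(h, t) = -3 + 2*h*t/3 (g(h, t) = -3 + (t*h + h*t)/3 = -3 + (h*t + h*t)/3 = -3 + (2*h*t)/3 = -3 + 2*h*t/3)
d(M) = 0
l(N, k) = -4
l(g(-2, 5), √(d(3) + 0))*(104 + (-5 + 0*2)) = -4*(104 + (-5 + 0*2)) = -4*(104 + (-5 + 0)) = -4*(104 - 5) = -4*99 = -396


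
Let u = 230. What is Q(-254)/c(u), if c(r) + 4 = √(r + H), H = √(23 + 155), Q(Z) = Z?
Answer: 254/(4 - √(230 + √178)) ≈ -21.898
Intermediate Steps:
H = √178 ≈ 13.342
c(r) = -4 + √(r + √178)
Q(-254)/c(u) = -254/(-4 + √(230 + √178))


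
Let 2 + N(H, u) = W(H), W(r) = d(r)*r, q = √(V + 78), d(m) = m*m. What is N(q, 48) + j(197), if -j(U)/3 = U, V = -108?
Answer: -593 - 30*I*√30 ≈ -593.0 - 164.32*I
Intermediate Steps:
d(m) = m²
j(U) = -3*U
q = I*√30 (q = √(-108 + 78) = √(-30) = I*√30 ≈ 5.4772*I)
W(r) = r³ (W(r) = r²*r = r³)
N(H, u) = -2 + H³
N(q, 48) + j(197) = (-2 + (I*√30)³) - 3*197 = (-2 - 30*I*√30) - 591 = -593 - 30*I*√30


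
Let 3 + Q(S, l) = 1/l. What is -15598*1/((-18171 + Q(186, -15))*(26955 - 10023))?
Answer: 38995/769308242 ≈ 5.0688e-5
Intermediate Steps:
Q(S, l) = -3 + 1/l
-15598*1/((-18171 + Q(186, -15))*(26955 - 10023)) = -15598*1/((-18171 + (-3 + 1/(-15)))*(26955 - 10023)) = -15598*1/(16932*(-18171 + (-3 - 1/15))) = -15598*1/(16932*(-18171 - 46/15)) = -15598/((-272611/15*16932)) = -15598/(-1538616484/5) = -15598*(-5/1538616484) = 38995/769308242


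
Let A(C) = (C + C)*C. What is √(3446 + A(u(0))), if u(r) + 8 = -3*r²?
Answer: √3574 ≈ 59.783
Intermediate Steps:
u(r) = -8 - 3*r²
A(C) = 2*C² (A(C) = (2*C)*C = 2*C²)
√(3446 + A(u(0))) = √(3446 + 2*(-8 - 3*0²)²) = √(3446 + 2*(-8 - 3*0)²) = √(3446 + 2*(-8 + 0)²) = √(3446 + 2*(-8)²) = √(3446 + 2*64) = √(3446 + 128) = √3574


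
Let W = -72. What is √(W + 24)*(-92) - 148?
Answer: -148 - 368*I*√3 ≈ -148.0 - 637.39*I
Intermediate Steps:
√(W + 24)*(-92) - 148 = √(-72 + 24)*(-92) - 148 = √(-48)*(-92) - 148 = (4*I*√3)*(-92) - 148 = -368*I*√3 - 148 = -148 - 368*I*√3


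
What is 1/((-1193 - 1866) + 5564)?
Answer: 1/2505 ≈ 0.00039920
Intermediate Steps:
1/((-1193 - 1866) + 5564) = 1/(-3059 + 5564) = 1/2505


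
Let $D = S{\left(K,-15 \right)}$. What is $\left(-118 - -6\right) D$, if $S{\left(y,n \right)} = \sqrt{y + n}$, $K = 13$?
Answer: $- 112 i \sqrt{2} \approx - 158.39 i$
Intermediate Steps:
$S{\left(y,n \right)} = \sqrt{n + y}$
$D = i \sqrt{2}$ ($D = \sqrt{-15 + 13} = \sqrt{-2} = i \sqrt{2} \approx 1.4142 i$)
$\left(-118 - -6\right) D = \left(-118 - -6\right) i \sqrt{2} = \left(-118 + 6\right) i \sqrt{2} = - 112 i \sqrt{2}$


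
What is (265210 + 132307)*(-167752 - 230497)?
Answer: -158310747733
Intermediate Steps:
(265210 + 132307)*(-167752 - 230497) = 397517*(-398249) = -158310747733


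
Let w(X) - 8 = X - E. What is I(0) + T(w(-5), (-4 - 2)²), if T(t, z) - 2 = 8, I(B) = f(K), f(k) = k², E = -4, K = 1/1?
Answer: 11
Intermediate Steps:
K = 1
w(X) = 12 + X (w(X) = 8 + (X - 1*(-4)) = 8 + (X + 4) = 8 + (4 + X) = 12 + X)
I(B) = 1 (I(B) = 1² = 1)
T(t, z) = 10 (T(t, z) = 2 + 8 = 10)
I(0) + T(w(-5), (-4 - 2)²) = 1 + 10 = 11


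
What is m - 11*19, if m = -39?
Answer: -248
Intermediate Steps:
m - 11*19 = -39 - 11*19 = -39 - 209 = -248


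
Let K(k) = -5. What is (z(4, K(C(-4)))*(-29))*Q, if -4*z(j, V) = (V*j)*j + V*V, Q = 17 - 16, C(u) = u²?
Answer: -1595/4 ≈ -398.75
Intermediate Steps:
Q = 1
z(j, V) = -V²/4 - V*j²/4 (z(j, V) = -((V*j)*j + V*V)/4 = -(V*j² + V²)/4 = -(V² + V*j²)/4 = -V²/4 - V*j²/4)
(z(4, K(C(-4)))*(-29))*Q = (-¼*(-5)*(-5 + 4²)*(-29))*1 = (-¼*(-5)*(-5 + 16)*(-29))*1 = (-¼*(-5)*11*(-29))*1 = ((55/4)*(-29))*1 = -1595/4*1 = -1595/4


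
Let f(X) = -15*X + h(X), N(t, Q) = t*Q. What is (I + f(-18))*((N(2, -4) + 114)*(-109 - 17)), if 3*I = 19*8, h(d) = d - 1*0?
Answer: -4042416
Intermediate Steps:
h(d) = d (h(d) = d + 0 = d)
N(t, Q) = Q*t
I = 152/3 (I = (19*8)/3 = (1/3)*152 = 152/3 ≈ 50.667)
f(X) = -14*X (f(X) = -15*X + X = -14*X)
(I + f(-18))*((N(2, -4) + 114)*(-109 - 17)) = (152/3 - 14*(-18))*((-4*2 + 114)*(-109 - 17)) = (152/3 + 252)*((-8 + 114)*(-126)) = 908*(106*(-126))/3 = (908/3)*(-13356) = -4042416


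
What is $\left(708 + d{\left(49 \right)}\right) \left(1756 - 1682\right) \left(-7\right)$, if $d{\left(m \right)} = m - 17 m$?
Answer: $39368$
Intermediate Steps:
$d{\left(m \right)} = - 16 m$
$\left(708 + d{\left(49 \right)}\right) \left(1756 - 1682\right) \left(-7\right) = \left(708 - 784\right) \left(1756 - 1682\right) \left(-7\right) = \left(708 - 784\right) 74 \left(-7\right) = \left(-76\right) 74 \left(-7\right) = \left(-5624\right) \left(-7\right) = 39368$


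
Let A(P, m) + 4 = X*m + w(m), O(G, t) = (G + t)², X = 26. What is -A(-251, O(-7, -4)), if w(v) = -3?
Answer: -3139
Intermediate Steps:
A(P, m) = -7 + 26*m (A(P, m) = -4 + (26*m - 3) = -4 + (-3 + 26*m) = -7 + 26*m)
-A(-251, O(-7, -4)) = -(-7 + 26*(-7 - 4)²) = -(-7 + 26*(-11)²) = -(-7 + 26*121) = -(-7 + 3146) = -1*3139 = -3139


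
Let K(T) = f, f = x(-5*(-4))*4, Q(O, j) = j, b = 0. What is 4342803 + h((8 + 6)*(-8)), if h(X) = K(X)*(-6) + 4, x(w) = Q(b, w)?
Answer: 4342327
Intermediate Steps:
x(w) = w
f = 80 (f = -5*(-4)*4 = 20*4 = 80)
K(T) = 80
h(X) = -476 (h(X) = 80*(-6) + 4 = -480 + 4 = -476)
4342803 + h((8 + 6)*(-8)) = 4342803 - 476 = 4342327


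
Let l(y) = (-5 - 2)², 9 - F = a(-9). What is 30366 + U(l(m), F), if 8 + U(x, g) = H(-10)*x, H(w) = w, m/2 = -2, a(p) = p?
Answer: 29868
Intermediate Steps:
m = -4 (m = 2*(-2) = -4)
F = 18 (F = 9 - 1*(-9) = 9 + 9 = 18)
l(y) = 49 (l(y) = (-7)² = 49)
U(x, g) = -8 - 10*x
30366 + U(l(m), F) = 30366 + (-8 - 10*49) = 30366 + (-8 - 490) = 30366 - 498 = 29868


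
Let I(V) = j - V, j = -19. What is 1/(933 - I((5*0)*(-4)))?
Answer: 1/952 ≈ 0.0010504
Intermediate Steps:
I(V) = -19 - V
1/(933 - I((5*0)*(-4))) = 1/(933 - (-19 - 5*0*(-4))) = 1/(933 - (-19 - 0*(-4))) = 1/(933 - (-19 - 1*0)) = 1/(933 - (-19 + 0)) = 1/(933 - 1*(-19)) = 1/(933 + 19) = 1/952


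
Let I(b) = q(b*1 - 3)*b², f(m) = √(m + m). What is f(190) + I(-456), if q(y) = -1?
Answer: -207936 + 2*√95 ≈ -2.0792e+5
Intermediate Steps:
f(m) = √2*√m (f(m) = √(2*m) = √2*√m)
I(b) = -b²
f(190) + I(-456) = √2*√190 - 1*(-456)² = 2*√95 - 1*207936 = 2*√95 - 207936 = -207936 + 2*√95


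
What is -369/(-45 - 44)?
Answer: 369/89 ≈ 4.1461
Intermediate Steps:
-369/(-45 - 44) = -369/(-89) = -369*(-1/89) = 369/89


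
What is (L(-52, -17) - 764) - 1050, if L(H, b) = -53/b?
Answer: -30785/17 ≈ -1810.9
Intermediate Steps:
(L(-52, -17) - 764) - 1050 = (-53/(-17) - 764) - 1050 = (-53*(-1/17) - 764) - 1050 = (53/17 - 764) - 1050 = -12935/17 - 1050 = -30785/17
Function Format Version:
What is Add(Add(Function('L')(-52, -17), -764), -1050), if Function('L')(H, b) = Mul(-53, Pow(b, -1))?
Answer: Rational(-30785, 17) ≈ -1810.9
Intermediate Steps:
Add(Add(Function('L')(-52, -17), -764), -1050) = Add(Add(Mul(-53, Pow(-17, -1)), -764), -1050) = Add(Add(Mul(-53, Rational(-1, 17)), -764), -1050) = Add(Add(Rational(53, 17), -764), -1050) = Add(Rational(-12935, 17), -1050) = Rational(-30785, 17)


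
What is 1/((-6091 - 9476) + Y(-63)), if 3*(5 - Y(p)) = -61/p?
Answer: -189/2941279 ≈ -6.4258e-5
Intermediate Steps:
Y(p) = 5 + 61/(3*p) (Y(p) = 5 - (-61)/(3*p) = 5 + 61/(3*p))
1/((-6091 - 9476) + Y(-63)) = 1/((-6091 - 9476) + (5 + (61/3)/(-63))) = 1/(-15567 + (5 + (61/3)*(-1/63))) = 1/(-15567 + (5 - 61/189)) = 1/(-15567 + 884/189) = 1/(-2941279/189) = -189/2941279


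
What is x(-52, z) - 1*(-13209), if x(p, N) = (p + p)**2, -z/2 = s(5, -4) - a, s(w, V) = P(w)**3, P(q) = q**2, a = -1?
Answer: 24025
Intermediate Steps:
s(w, V) = w**6 (s(w, V) = (w**2)**3 = w**6)
z = -31252 (z = -2*(5**6 - 1*(-1)) = -2*(15625 + 1) = -2*15626 = -31252)
x(p, N) = 4*p**2 (x(p, N) = (2*p)**2 = 4*p**2)
x(-52, z) - 1*(-13209) = 4*(-52)**2 - 1*(-13209) = 4*2704 + 13209 = 10816 + 13209 = 24025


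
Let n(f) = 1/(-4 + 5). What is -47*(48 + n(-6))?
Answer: -2303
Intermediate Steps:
n(f) = 1 (n(f) = 1/1 = 1)
-47*(48 + n(-6)) = -47*(48 + 1) = -47*49 = -2303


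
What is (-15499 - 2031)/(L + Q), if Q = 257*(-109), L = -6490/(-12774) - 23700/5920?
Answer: 33141376560/52966641251 ≈ 0.62570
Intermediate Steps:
L = -6608075/1890552 (L = -6490*(-1/12774) - 23700*1/5920 = 3245/6387 - 1185/296 = -6608075/1890552 ≈ -3.4953)
Q = -28013
(-15499 - 2031)/(L + Q) = (-15499 - 2031)/(-6608075/1890552 - 28013) = -17530/(-52966641251/1890552) = -17530*(-1890552/52966641251) = 33141376560/52966641251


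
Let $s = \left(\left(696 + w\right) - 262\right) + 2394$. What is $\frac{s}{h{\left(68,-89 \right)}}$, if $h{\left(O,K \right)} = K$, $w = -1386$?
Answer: $- \frac{1442}{89} \approx -16.202$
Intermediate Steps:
$s = 1442$ ($s = \left(\left(696 - 1386\right) - 262\right) + 2394 = \left(-690 - 262\right) + 2394 = -952 + 2394 = 1442$)
$\frac{s}{h{\left(68,-89 \right)}} = \frac{1442}{-89} = 1442 \left(- \frac{1}{89}\right) = - \frac{1442}{89}$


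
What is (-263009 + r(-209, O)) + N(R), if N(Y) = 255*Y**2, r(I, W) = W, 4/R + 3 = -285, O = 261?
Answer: -454028459/1728 ≈ -2.6275e+5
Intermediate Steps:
R = -1/72 (R = 4/(-3 - 285) = 4/(-288) = 4*(-1/288) = -1/72 ≈ -0.013889)
(-263009 + r(-209, O)) + N(R) = (-263009 + 261) + 255*(-1/72)**2 = -262748 + 255*(1/5184) = -262748 + 85/1728 = -454028459/1728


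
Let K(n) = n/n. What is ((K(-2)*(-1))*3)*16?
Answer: -48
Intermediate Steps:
K(n) = 1
((K(-2)*(-1))*3)*16 = ((1*(-1))*3)*16 = -1*3*16 = -3*16 = -48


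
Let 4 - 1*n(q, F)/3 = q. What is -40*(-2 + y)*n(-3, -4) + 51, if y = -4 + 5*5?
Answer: -15909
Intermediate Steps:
n(q, F) = 12 - 3*q
y = 21 (y = -4 + 25 = 21)
-40*(-2 + y)*n(-3, -4) + 51 = -40*(-2 + 21)*(12 - 3*(-3)) + 51 = -760*(12 + 9) + 51 = -760*21 + 51 = -40*399 + 51 = -15960 + 51 = -15909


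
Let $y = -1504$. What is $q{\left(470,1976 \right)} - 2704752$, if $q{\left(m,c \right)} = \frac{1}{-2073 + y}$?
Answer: $- \frac{9674897905}{3577} \approx -2.7048 \cdot 10^{6}$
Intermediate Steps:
$q{\left(m,c \right)} = - \frac{1}{3577}$ ($q{\left(m,c \right)} = \frac{1}{-2073 - 1504} = \frac{1}{-3577} = - \frac{1}{3577}$)
$q{\left(470,1976 \right)} - 2704752 = - \frac{1}{3577} - 2704752 = - \frac{9674897905}{3577}$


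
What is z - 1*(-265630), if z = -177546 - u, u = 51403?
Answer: 36681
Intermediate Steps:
z = -228949 (z = -177546 - 1*51403 = -177546 - 51403 = -228949)
z - 1*(-265630) = -228949 - 1*(-265630) = -228949 + 265630 = 36681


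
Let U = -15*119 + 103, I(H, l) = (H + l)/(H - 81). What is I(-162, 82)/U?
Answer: -40/204363 ≈ -0.00019573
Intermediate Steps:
I(H, l) = (H + l)/(-81 + H)
U = -1682 (U = -1785 + 103 = -1682)
I(-162, 82)/U = ((-162 + 82)/(-81 - 162))/(-1682) = (-80/(-243))*(-1/1682) = -1/243*(-80)*(-1/1682) = (80/243)*(-1/1682) = -40/204363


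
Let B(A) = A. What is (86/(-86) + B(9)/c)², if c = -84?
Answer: 961/784 ≈ 1.2258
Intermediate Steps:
(86/(-86) + B(9)/c)² = (86/(-86) + 9/(-84))² = (86*(-1/86) + 9*(-1/84))² = (-1 - 3/28)² = (-31/28)² = 961/784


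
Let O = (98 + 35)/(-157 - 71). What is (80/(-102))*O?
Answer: 70/153 ≈ 0.45752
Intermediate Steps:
O = -7/12 (O = 133/(-228) = 133*(-1/228) = -7/12 ≈ -0.58333)
(80/(-102))*O = (80/(-102))*(-7/12) = (80*(-1/102))*(-7/12) = -40/51*(-7/12) = 70/153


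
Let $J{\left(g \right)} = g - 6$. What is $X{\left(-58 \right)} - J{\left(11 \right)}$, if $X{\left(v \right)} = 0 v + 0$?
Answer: $-5$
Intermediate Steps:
$J{\left(g \right)} = -6 + g$ ($J{\left(g \right)} = g - 6 = -6 + g$)
$X{\left(v \right)} = 0$ ($X{\left(v \right)} = 0 + 0 = 0$)
$X{\left(-58 \right)} - J{\left(11 \right)} = 0 - \left(-6 + 11\right) = 0 - 5 = -5$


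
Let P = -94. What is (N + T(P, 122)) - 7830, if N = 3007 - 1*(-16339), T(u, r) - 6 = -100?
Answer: 11422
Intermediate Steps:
T(u, r) = -94 (T(u, r) = 6 - 100 = -94)
N = 19346 (N = 3007 + 16339 = 19346)
(N + T(P, 122)) - 7830 = (19346 - 94) - 7830 = 19252 - 7830 = 11422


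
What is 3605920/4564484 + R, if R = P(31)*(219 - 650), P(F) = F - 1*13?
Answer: -8851915238/1141121 ≈ -7757.2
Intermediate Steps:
P(F) = -13 + F (P(F) = F - 13 = -13 + F)
R = -7758 (R = (-13 + 31)*(219 - 650) = 18*(-431) = -7758)
3605920/4564484 + R = 3605920/4564484 - 7758 = 3605920*(1/4564484) - 7758 = 901480/1141121 - 7758 = -8851915238/1141121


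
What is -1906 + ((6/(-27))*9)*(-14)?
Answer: -1878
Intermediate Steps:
-1906 + ((6/(-27))*9)*(-14) = -1906 + ((6*(-1/27))*9)*(-14) = -1906 - 2/9*9*(-14) = -1906 - 2*(-14) = -1906 + 28 = -1878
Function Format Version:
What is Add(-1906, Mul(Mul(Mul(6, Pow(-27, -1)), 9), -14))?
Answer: -1878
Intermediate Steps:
Add(-1906, Mul(Mul(Mul(6, Pow(-27, -1)), 9), -14)) = Add(-1906, Mul(Mul(Mul(6, Rational(-1, 27)), 9), -14)) = Add(-1906, Mul(Mul(Rational(-2, 9), 9), -14)) = Add(-1906, Mul(-2, -14)) = Add(-1906, 28) = -1878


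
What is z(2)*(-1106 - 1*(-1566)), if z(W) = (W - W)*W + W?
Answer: 920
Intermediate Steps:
z(W) = W (z(W) = 0*W + W = 0 + W = W)
z(2)*(-1106 - 1*(-1566)) = 2*(-1106 - 1*(-1566)) = 2*(-1106 + 1566) = 2*460 = 920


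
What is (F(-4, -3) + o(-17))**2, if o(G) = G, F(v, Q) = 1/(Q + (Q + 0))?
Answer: 10609/36 ≈ 294.69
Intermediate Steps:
F(v, Q) = 1/(2*Q) (F(v, Q) = 1/(Q + Q) = 1/(2*Q))
(F(-4, -3) + o(-17))**2 = ((1/2)/(-3) - 17)**2 = ((1/2)*(-1/3) - 17)**2 = (-1/6 - 17)**2 = (-103/6)**2 = 10609/36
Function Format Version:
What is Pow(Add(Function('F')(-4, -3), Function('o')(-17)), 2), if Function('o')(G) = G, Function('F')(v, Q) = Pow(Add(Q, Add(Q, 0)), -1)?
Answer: Rational(10609, 36) ≈ 294.69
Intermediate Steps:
Function('F')(v, Q) = Mul(Rational(1, 2), Pow(Q, -1)) (Function('F')(v, Q) = Pow(Add(Q, Q), -1) = Pow(Mul(2, Q), -1) = Mul(Rational(1, 2), Pow(Q, -1)))
Pow(Add(Function('F')(-4, -3), Function('o')(-17)), 2) = Pow(Add(Mul(Rational(1, 2), Pow(-3, -1)), -17), 2) = Pow(Add(Mul(Rational(1, 2), Rational(-1, 3)), -17), 2) = Pow(Add(Rational(-1, 6), -17), 2) = Pow(Rational(-103, 6), 2) = Rational(10609, 36)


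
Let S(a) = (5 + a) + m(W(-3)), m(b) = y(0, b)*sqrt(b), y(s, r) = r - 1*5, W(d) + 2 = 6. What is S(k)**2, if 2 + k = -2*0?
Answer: 1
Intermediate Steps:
W(d) = 4 (W(d) = -2 + 6 = 4)
y(s, r) = -5 + r (y(s, r) = r - 5 = -5 + r)
m(b) = sqrt(b)*(-5 + b) (m(b) = (-5 + b)*sqrt(b) = sqrt(b)*(-5 + b))
k = -2 (k = -2 - 2*0 = -2 + 0 = -2)
S(a) = 3 + a (S(a) = (5 + a) + sqrt(4)*(-5 + 4) = (5 + a) + 2*(-1) = (5 + a) - 2 = 3 + a)
S(k)**2 = (3 - 2)**2 = 1**2 = 1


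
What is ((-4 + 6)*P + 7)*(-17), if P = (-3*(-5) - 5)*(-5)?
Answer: 1581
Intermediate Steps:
P = -50 (P = (15 - 5)*(-5) = 10*(-5) = -50)
((-4 + 6)*P + 7)*(-17) = ((-4 + 6)*(-50) + 7)*(-17) = (2*(-50) + 7)*(-17) = (-100 + 7)*(-17) = -93*(-17) = 1581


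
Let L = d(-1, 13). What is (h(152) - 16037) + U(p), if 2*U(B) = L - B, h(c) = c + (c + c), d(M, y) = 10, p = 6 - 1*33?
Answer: -31125/2 ≈ -15563.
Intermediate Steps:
p = -27 (p = 6 - 33 = -27)
L = 10
h(c) = 3*c (h(c) = c + 2*c = 3*c)
U(B) = 5 - B/2 (U(B) = (10 - B)/2 = 5 - B/2)
(h(152) - 16037) + U(p) = (3*152 - 16037) + (5 - 1/2*(-27)) = (456 - 16037) + (5 + 27/2) = -15581 + 37/2 = -31125/2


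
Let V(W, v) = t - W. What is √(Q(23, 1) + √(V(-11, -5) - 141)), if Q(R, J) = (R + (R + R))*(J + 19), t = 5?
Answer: √(1380 + 5*I*√5) ≈ 37.149 + 0.1505*I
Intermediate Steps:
V(W, v) = 5 - W
Q(R, J) = 3*R*(19 + J) (Q(R, J) = (R + 2*R)*(19 + J) = (3*R)*(19 + J) = 3*R*(19 + J))
√(Q(23, 1) + √(V(-11, -5) - 141)) = √(3*23*(19 + 1) + √((5 - 1*(-11)) - 141)) = √(3*23*20 + √((5 + 11) - 141)) = √(1380 + √(16 - 141)) = √(1380 + √(-125)) = √(1380 + 5*I*√5)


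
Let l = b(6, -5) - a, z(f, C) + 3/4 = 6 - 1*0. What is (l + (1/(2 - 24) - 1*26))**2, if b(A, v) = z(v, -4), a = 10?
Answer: 1836025/1936 ≈ 948.36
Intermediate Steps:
z(f, C) = 21/4 (z(f, C) = -3/4 + (6 - 1*0) = -3/4 + (6 + 0) = -3/4 + 6 = 21/4)
b(A, v) = 21/4
l = -19/4 (l = 21/4 - 1*10 = 21/4 - 10 = -19/4 ≈ -4.7500)
(l + (1/(2 - 24) - 1*26))**2 = (-19/4 + (1/(2 - 24) - 1*26))**2 = (-19/4 + (1/(-22) - 26))**2 = (-19/4 + (-1/22 - 26))**2 = (-19/4 - 573/22)**2 = (-1355/44)**2 = 1836025/1936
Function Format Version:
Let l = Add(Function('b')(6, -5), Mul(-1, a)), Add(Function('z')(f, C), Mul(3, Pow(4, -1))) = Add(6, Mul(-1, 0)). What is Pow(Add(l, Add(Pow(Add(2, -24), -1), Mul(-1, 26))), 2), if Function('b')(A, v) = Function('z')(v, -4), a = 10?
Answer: Rational(1836025, 1936) ≈ 948.36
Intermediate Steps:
Function('z')(f, C) = Rational(21, 4) (Function('z')(f, C) = Add(Rational(-3, 4), Add(6, Mul(-1, 0))) = Add(Rational(-3, 4), Add(6, 0)) = Add(Rational(-3, 4), 6) = Rational(21, 4))
Function('b')(A, v) = Rational(21, 4)
l = Rational(-19, 4) (l = Add(Rational(21, 4), Mul(-1, 10)) = Add(Rational(21, 4), -10) = Rational(-19, 4) ≈ -4.7500)
Pow(Add(l, Add(Pow(Add(2, -24), -1), Mul(-1, 26))), 2) = Pow(Add(Rational(-19, 4), Add(Pow(Add(2, -24), -1), Mul(-1, 26))), 2) = Pow(Add(Rational(-19, 4), Add(Pow(-22, -1), -26)), 2) = Pow(Add(Rational(-19, 4), Add(Rational(-1, 22), -26)), 2) = Pow(Add(Rational(-19, 4), Rational(-573, 22)), 2) = Pow(Rational(-1355, 44), 2) = Rational(1836025, 1936)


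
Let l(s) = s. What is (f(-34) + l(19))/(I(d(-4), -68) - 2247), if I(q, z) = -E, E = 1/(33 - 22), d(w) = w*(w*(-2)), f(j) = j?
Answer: 165/24718 ≈ 0.0066753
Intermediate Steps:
d(w) = -2*w**2 (d(w) = w*(-2*w) = -2*w**2)
E = 1/11 ≈ 0.090909
I(q, z) = -1/11 (I(q, z) = -1*1/11 = -1/11)
(f(-34) + l(19))/(I(d(-4), -68) - 2247) = (-34 + 19)/(-1/11 - 2247) = -15/(-24718/11) = -15*(-11/24718) = 165/24718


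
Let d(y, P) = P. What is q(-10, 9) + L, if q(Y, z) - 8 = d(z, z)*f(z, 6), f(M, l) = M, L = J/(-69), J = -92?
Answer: 271/3 ≈ 90.333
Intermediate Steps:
L = 4/3 (L = -92/(-69) = -92*(-1/69) = 4/3 ≈ 1.3333)
q(Y, z) = 8 + z² (q(Y, z) = 8 + z*z = 8 + z²)
q(-10, 9) + L = (8 + 9²) + 4/3 = (8 + 81) + 4/3 = 89 + 4/3 = 271/3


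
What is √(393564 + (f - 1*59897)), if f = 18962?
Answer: 3*√39181 ≈ 593.83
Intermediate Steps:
√(393564 + (f - 1*59897)) = √(393564 + (18962 - 1*59897)) = √(393564 + (18962 - 59897)) = √(393564 - 40935) = √352629 = 3*√39181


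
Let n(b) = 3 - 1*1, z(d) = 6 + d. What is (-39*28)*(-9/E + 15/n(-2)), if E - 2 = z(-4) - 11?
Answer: -9594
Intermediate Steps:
E = -7 (E = 2 + ((6 - 4) - 11) = 2 + (2 - 11) = 2 - 9 = -7)
n(b) = 2 (n(b) = 3 - 1 = 2)
(-39*28)*(-9/E + 15/n(-2)) = (-39*28)*(-9/(-7) + 15/2) = -1092*(-9*(-⅐) + 15*(½)) = -1092*(9/7 + 15/2) = -1092*123/14 = -9594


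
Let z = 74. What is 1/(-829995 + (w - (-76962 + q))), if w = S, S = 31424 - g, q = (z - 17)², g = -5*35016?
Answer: -1/549778 ≈ -1.8189e-6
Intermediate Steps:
g = -175080
q = 3249 (q = (74 - 17)² = 57² = 3249)
S = 206504 (S = 31424 - 1*(-175080) = 31424 + 175080 = 206504)
w = 206504
1/(-829995 + (w - (-76962 + q))) = 1/(-829995 + (206504 - (-76962 + 3249))) = 1/(-829995 + (206504 - 1*(-73713))) = 1/(-829995 + (206504 + 73713)) = 1/(-829995 + 280217) = 1/(-549778) = -1/549778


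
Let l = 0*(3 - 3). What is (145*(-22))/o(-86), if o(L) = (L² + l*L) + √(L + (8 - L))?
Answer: -2949155/6837601 + 1595*√2/13675202 ≈ -0.43115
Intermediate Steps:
l = 0 (l = 0*0 = 0)
o(L) = L² + 2*√2 (o(L) = (L² + 0*L) + √(L + (8 - L)) = (L² + 0) + √8 = L² + 2*√2)
(145*(-22))/o(-86) = (145*(-22))/((-86)² + 2*√2) = -3190/(7396 + 2*√2)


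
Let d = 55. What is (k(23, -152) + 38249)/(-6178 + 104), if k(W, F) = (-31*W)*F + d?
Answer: -73340/3037 ≈ -24.149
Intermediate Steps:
k(W, F) = 55 - 31*F*W (k(W, F) = (-31*W)*F + 55 = -31*F*W + 55 = 55 - 31*F*W)
(k(23, -152) + 38249)/(-6178 + 104) = ((55 - 31*(-152)*23) + 38249)/(-6178 + 104) = ((55 + 108376) + 38249)/(-6074) = (108431 + 38249)*(-1/6074) = 146680*(-1/6074) = -73340/3037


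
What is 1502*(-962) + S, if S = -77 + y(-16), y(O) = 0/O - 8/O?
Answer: -2890001/2 ≈ -1.4450e+6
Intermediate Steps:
y(O) = -8/O (y(O) = 0 - 8/O = -8/O)
S = -153/2 (S = -77 - 8/(-16) = -77 - 8*(-1/16) = -77 + ½ = -153/2 ≈ -76.500)
1502*(-962) + S = 1502*(-962) - 153/2 = -1444924 - 153/2 = -2890001/2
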